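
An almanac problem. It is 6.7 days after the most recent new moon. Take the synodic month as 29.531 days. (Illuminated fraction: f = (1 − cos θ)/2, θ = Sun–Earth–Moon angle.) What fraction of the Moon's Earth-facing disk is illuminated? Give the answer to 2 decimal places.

0.43

Elongation θ = 360° × 6.7/29.531 ≈ 81.7°.
With cos θ = 0.145, the lit fraction is (1 − 0.145)/2 ≈ 0.428.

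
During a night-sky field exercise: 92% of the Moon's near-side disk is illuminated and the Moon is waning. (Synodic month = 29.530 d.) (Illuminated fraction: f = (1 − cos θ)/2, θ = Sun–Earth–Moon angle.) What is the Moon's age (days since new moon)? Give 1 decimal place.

17.5 days

From f = (1 − cos θ)/2: cos θ = 1 − 2×0.92 = -0.840; arccos → 147.1°.
Waning ⇒ past full, so θ = 360° − 147.1° = 212.9°.
Age = 29.530 × 212.9°/360° ≈ 17.46 days.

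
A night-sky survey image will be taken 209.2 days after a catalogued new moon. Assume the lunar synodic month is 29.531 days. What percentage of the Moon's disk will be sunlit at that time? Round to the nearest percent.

209.2 d spans 7 complete synodic months (7 × 29.531 = 206.72 d) plus 2.48 d.
The Moon has covered 2.48/29.531 of its cycle, so θ ≈ 360° × 2.48/29.531 = 30.3°.
With cos θ = 0.864, the lit fraction is (1 − 0.864)/2 ≈ 0.068, so 7%.

7%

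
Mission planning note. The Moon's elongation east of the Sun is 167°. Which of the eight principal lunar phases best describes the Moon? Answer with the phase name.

The full moon sector spans roughly 158°–202°; 167° falls inside it.

full moon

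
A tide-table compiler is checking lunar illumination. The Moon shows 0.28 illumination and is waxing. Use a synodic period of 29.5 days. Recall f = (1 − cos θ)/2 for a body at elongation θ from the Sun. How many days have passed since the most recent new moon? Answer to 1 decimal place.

5.2 days

From f = (1 − cos θ)/2: cos θ = 1 − 2×0.28 = 0.440; arccos → 63.9°.
Before full moon the principal value applies: θ = 63.9°.
At 360°/29.5 d per day, 63.9° corresponds to 5.24 days.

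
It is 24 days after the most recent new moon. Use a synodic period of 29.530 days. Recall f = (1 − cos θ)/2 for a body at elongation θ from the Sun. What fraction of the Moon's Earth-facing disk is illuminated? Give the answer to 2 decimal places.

0.31

Elongation θ = 360° × 24/29.530 ≈ 292.6°.
cos 292.6° = 0.384, so f = (1 − 0.384)/2 = 0.308.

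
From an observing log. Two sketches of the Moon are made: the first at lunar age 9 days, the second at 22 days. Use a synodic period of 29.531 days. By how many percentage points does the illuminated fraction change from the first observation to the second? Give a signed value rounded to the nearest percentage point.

-15 pp

First observation: θ = 360°·9/29.531 = 109.7°, so f = 0.669.
Second observation: θ = 268.2°, f = 0.516.
Δf = 0.516 − 0.669 = -0.153, i.e. -15 pp.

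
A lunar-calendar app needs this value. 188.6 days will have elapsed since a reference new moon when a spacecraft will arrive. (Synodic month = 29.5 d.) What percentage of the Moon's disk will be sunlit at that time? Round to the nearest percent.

188.6 d spans 6 complete synodic months (6 × 29.5 = 177.00 d) plus 11.60 d.
Phase angle: θ = 360°·(11.60 d)/(29.5 d) = 141.6°.
cos 141.6° = (-0.783), so f = (1 − (-0.783))/2 = 0.892, so 89%.

89%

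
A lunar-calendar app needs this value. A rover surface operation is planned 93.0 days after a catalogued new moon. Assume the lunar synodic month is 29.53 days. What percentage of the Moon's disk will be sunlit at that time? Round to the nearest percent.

93.0 d spans 3 complete synodic months (3 × 29.53 = 88.59 d) plus 4.41 d.
The Moon has covered 4.41/29.53 of its cycle, so θ ≈ 360° × 4.41/29.53 = 53.8°.
Illuminated fraction = (1 − cos 53.8°)/2 = (1 − 0.591)/2 ≈ 0.204, so 20%.

20%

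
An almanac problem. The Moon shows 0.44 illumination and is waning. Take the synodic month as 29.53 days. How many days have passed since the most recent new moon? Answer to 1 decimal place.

Invert f = (1 − cos θ)/2 to get cos θ = 1 − 2(0.44) = 0.120, hence θ₀ = arccos 0.120 = 83.1°.
A waning Moon lies in 180°–360°, so θ = 360° − 83.1° = 276.9°.
At 360°/29.53 d per day, 276.9° corresponds to 22.71 days.

22.7 days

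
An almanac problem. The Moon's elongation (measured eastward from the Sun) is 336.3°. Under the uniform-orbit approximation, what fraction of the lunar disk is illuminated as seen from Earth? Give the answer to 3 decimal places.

0.042

f = (1 − cos 336.3°)/2 = (1 − 0.916)/2 ≈ 0.042.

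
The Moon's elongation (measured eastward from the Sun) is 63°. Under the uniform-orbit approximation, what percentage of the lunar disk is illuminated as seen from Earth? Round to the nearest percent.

Half-versine of 63°: (1 − 0.454)/2 = 0.273, i.e. 27%.

27%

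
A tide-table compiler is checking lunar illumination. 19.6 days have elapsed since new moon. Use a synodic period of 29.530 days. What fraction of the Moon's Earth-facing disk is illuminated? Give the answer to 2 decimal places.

Elongation θ = 360° × 19.6/29.530 ≈ 238.9°.
With cos θ = (-0.516), the lit fraction is (1 − (-0.516))/2 ≈ 0.758.

0.76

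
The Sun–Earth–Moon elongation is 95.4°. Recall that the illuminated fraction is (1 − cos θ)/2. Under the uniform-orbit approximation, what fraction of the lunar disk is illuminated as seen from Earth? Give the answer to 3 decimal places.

0.547

Half-versine of 95.4°: (1 − (-0.094))/2 = 0.547.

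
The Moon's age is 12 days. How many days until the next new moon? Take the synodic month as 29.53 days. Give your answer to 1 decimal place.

17.5 days

One full lunation from the last new moon is 29.53 d; remaining = 29.53 − 12 = 17.530 d.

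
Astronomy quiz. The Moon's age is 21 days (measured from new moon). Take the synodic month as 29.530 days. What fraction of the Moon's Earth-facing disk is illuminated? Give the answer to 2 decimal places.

0.62

Elongation θ = 360° × 21/29.530 ≈ 256.0°.
cos 256.0° = (-0.242), so f = (1 − (-0.242))/2 = 0.621.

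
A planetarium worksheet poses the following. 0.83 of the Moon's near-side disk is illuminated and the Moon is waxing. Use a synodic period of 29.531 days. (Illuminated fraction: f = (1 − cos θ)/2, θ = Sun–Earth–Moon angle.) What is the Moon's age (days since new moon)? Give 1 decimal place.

From f = (1 − cos θ)/2: cos θ = 1 − 2×0.83 = -0.660; arccos → 131.3°.
Waxing ⇒ before full, so θ = 131.3°.
At 360°/29.531 d per day, 131.3° corresponds to 10.77 days.

10.8 days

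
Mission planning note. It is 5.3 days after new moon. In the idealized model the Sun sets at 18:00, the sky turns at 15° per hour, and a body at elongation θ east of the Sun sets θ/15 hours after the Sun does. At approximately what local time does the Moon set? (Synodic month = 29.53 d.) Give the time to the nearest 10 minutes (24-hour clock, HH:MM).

Elongation θ = 360° × 5.3/29.53 ≈ 64.6°.
The Moon trails the Sun by θ/15 = 64.6/15 ≈ 4.31 hours.
18:00 + 4.307 h ≈ 22:18 → 22:20 to the nearest ten minutes.

22:20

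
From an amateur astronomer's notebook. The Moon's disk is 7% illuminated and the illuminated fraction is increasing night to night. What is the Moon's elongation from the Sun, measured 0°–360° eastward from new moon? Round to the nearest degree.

Invert f = (1 − cos θ)/2 to get cos θ = 1 − 2(0.07) = 0.860, hence θ₀ = arccos 0.860 = 30.7°.
The Moon is waxing (0°–180°), so θ = 30.7° directly.

31°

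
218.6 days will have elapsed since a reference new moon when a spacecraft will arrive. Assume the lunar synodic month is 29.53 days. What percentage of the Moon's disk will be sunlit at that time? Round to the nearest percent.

218.6 d spans 7 complete synodic months (7 × 29.53 = 206.71 d) plus 11.89 d.
Elongation θ = 360° × 11.89/29.53 ≈ 145.0°.
cos 145.0° = (-0.819), so f = (1 − (-0.819))/2 = 0.909, so 91%.

91%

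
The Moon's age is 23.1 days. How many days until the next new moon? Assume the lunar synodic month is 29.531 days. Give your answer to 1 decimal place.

6.4 days

One full lunation from the last new moon is 29.531 d; remaining = 29.531 − 23.1 = 6.431 d.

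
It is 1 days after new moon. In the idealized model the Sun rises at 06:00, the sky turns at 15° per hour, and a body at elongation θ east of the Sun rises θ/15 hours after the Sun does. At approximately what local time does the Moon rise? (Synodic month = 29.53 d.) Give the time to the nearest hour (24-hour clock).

Elongation θ = 360° × 1/29.53 ≈ 12.2°.
At 15° of sky rotation per hour, 12.2° corresponds to a 0.81 h lag.
06:00 + 0.81 h ≈ 06:49 → 07:00 to the nearest hour.

07:00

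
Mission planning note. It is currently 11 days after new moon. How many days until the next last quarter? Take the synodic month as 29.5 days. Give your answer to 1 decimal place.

Last quarter occurs at elongation 270°, i.e. at age 29.5 × 270/360 = 22.125 d.
So 11.125 days remain (22.125 − 11).

11.1 days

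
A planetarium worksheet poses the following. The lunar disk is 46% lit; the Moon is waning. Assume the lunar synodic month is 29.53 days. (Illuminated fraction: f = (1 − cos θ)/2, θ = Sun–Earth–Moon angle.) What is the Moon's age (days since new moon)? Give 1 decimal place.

Invert f = (1 − cos θ)/2 to get cos θ = 1 − 2(0.46) = 0.080, hence θ₀ = arccos 0.080 = 85.4°.
Since the Moon is past full (waning), take the reflex angle: θ = 360° − 85.4° = 274.6°.
At 360°/29.53 d per day, 274.6° corresponds to 22.52 days.

22.5 days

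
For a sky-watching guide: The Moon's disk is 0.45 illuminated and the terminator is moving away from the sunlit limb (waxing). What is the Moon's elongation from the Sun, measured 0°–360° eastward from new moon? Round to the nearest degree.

84°

Invert f = (1 − cos θ)/2 to get cos θ = 1 − 2(0.45) = 0.100, hence θ₀ = arccos 0.100 = 84.3°.
The Moon is waxing (0°–180°), so θ = 84.3° directly.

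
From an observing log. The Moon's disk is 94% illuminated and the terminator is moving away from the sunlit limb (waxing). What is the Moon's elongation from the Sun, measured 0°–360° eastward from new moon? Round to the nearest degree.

152°

From f = (1 − cos θ)/2: cos θ = 1 − 2×0.94 = -0.880; arccos → 151.6°.
Waxing ⇒ before full, so θ = 151.6°.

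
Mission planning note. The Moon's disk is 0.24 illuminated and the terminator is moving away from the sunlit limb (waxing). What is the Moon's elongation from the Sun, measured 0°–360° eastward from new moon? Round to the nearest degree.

From f = (1 − cos θ)/2: cos θ = 1 − 2×0.24 = 0.520; arccos → 58.7°.
Waxing ⇒ before full, so θ = 58.7°.

59°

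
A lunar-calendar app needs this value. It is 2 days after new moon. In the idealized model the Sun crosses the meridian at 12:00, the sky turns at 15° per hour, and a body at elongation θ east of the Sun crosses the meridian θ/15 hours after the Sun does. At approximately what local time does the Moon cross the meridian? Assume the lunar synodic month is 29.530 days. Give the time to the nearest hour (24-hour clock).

The Moon has covered 2/29.530 of its cycle, so θ ≈ 360° × 2/29.530 = 24.4°.
At 15° of sky rotation per hour, 24.4° corresponds to a 1.63 h lag.
12:00 + 1.63 h ≈ 13:38 → 14:00 to the nearest hour.

14:00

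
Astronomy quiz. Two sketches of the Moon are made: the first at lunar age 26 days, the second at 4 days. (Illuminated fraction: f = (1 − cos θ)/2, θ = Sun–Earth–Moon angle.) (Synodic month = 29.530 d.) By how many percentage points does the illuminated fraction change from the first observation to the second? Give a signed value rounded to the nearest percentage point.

θ₁ = 360° × 26/29.530 = 317.0°, f₁ = (1 − cos θ₁)/2 = 0.135.
θ₂ = 360° × 4/29.530 = 48.8°, f₂ = (1 − cos θ₂)/2 = 0.170.
Change = f₂ − f₁ = +0.036 → +4 percentage points.

+4 pp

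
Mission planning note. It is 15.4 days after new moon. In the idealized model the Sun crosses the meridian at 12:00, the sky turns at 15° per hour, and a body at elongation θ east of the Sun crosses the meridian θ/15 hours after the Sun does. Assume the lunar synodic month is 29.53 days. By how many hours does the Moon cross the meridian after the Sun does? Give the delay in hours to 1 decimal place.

12.5 h

Phase angle: θ = 360°·(15.4 d)/(29.53 d) = 187.7°.
At 15° of sky rotation per hour, 187.7° corresponds to a 12.52 h lag.
So the Moon crosses the meridian 12.52 h after the Sun.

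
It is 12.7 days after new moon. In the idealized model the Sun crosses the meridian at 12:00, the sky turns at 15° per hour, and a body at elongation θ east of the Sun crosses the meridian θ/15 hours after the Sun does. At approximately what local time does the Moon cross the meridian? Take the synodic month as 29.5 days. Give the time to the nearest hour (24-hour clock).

22:00

Phase angle: θ = 360°·(12.7 d)/(29.5 d) = 155.0°.
The Moon trails the Sun by θ/15 = 155.0/15 ≈ 10.33 hours.
12:00 + 10.33 h ≈ 22:20 → 22:00 to the nearest hour.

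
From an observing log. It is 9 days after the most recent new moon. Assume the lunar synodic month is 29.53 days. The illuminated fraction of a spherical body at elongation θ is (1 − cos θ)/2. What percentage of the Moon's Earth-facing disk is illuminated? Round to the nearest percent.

67%

The Moon has covered 9/29.53 of its cycle, so θ ≈ 360° × 9/29.53 = 109.7°.
cos 109.7° = (-0.337), so f = (1 − (-0.337))/2 = 0.669, so 67%.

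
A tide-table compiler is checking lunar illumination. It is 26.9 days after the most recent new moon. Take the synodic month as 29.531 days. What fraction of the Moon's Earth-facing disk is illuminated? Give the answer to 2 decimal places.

Phase angle: θ = 360°·(26.9 d)/(29.531 d) = 327.9°.
Illuminated fraction = (1 − cos 327.9°)/2 = (1 − 0.847)/2 ≈ 0.076.

0.08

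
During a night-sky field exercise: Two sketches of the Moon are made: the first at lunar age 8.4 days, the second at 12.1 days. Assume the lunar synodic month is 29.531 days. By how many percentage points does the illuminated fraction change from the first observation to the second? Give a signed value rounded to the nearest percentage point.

+31 percentage points

First observation: θ = 360°·8.4/29.531 = 102.4°, so f = 0.607.
Second observation: θ = 147.5°, f = 0.922.
Δf = 0.922 − 0.607 = +0.314, i.e. +31 pp.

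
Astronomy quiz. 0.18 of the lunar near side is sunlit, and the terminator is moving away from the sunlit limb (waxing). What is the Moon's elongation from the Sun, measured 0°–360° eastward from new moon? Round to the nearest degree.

50°

Invert f = (1 − cos θ)/2 to get cos θ = 1 − 2(0.18) = 0.640, hence θ₀ = arccos 0.640 = 50.2°.
Waxing ⇒ before full, so θ = 50.2°.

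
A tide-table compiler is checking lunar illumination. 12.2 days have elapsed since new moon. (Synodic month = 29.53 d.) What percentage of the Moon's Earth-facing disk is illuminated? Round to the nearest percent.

Phase angle: θ = 360°·(12.2 d)/(29.53 d) = 148.7°.
cos 148.7° = (-0.855), so f = (1 − (-0.855))/2 = 0.927, so 93%.

93%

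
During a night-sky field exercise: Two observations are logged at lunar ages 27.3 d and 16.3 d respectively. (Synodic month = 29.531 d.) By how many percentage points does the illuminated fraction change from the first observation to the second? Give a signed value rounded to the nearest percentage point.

First observation: θ = 360°·27.3/29.531 = 332.8°, so f = 0.055.
Second observation: θ = 198.7°, f = 0.974.
Δf = 0.974 − 0.055 = +0.918, i.e. +92 pp.

+92 pp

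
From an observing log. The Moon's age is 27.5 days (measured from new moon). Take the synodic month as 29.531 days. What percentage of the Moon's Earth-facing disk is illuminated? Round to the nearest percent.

5%

Phase angle: θ = 360°·(27.5 d)/(29.531 d) = 335.2°.
Illuminated fraction = (1 − cos 335.2°)/2 = (1 − 0.908)/2 ≈ 0.046, so 5%.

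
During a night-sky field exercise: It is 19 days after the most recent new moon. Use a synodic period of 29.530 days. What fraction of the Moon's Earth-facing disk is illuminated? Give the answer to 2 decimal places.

0.81

The Moon has covered 19/29.530 of its cycle, so θ ≈ 360° × 19/29.530 = 231.6°.
With cos θ = (-0.621), the lit fraction is (1 − (-0.621))/2 ≈ 0.810.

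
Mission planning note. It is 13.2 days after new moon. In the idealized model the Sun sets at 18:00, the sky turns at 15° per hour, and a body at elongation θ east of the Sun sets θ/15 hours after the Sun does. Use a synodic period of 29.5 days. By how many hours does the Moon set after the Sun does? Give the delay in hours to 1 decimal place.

10.7 h

The Moon has covered 13.2/29.5 of its cycle, so θ ≈ 360° × 13.2/29.5 = 161.1°.
The Moon trails the Sun by θ/15 = 161.1/15 ≈ 10.74 hours.
So the Moon sets 10.74 h after the Sun.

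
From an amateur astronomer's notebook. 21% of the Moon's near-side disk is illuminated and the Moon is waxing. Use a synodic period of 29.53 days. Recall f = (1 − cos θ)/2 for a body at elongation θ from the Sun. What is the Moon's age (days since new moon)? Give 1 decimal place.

cos θ = 1 − 2f = 0.580, giving a principal value of 54.5°.
The Moon is waxing (0°–180°), so θ = 54.5° directly.
That fraction of the synodic month is 54.5/360 × 29.53 d ≈ 4.47 d.

4.5 days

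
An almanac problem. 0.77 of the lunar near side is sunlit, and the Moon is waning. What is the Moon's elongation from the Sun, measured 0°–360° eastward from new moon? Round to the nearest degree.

237°

Invert f = (1 − cos θ)/2 to get cos θ = 1 − 2(0.77) = -0.540, hence θ₀ = arccos -0.540 = 122.7°.
Since the Moon is past full (waning), take the reflex angle: θ = 360° − 122.7° = 237.3°.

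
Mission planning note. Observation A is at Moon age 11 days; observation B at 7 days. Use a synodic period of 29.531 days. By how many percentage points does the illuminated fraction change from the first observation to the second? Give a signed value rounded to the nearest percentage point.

-39 percentage points

θ₁ = 360° × 11/29.531 = 134.1°, f₁ = (1 − cos θ₁)/2 = 0.848.
θ₂ = 360° × 7/29.531 = 85.3°, f₂ = (1 − cos θ₂)/2 = 0.459.
Change = f₂ − f₁ = -0.389 → -39 percentage points.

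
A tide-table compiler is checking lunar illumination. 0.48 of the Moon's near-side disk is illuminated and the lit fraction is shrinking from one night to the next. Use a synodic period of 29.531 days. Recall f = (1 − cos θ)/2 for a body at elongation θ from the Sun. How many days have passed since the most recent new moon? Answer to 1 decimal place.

22.3 days

Invert f = (1 − cos θ)/2 to get cos θ = 1 − 2(0.48) = 0.040, hence θ₀ = arccos 0.040 = 87.7°.
A waning Moon lies in 180°–360°, so θ = 360° − 87.7° = 272.3°.
That fraction of the synodic month is 272.3/360 × 29.531 d ≈ 22.34 d.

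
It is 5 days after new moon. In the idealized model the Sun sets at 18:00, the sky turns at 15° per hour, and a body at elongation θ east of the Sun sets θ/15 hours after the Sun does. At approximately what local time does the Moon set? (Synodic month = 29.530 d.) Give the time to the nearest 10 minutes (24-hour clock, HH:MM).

Elongation θ = 360° × 5/29.530 ≈ 61.0°.
At 15° of sky rotation per hour, 61.0° corresponds to a 4.06 h lag.
18:00 + 4.064 h ≈ 22:04 → 22:00 to the nearest ten minutes.

22:00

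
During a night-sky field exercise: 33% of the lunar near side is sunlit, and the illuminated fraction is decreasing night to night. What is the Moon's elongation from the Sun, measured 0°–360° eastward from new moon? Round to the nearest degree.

Invert f = (1 − cos θ)/2 to get cos θ = 1 − 2(0.33) = 0.340, hence θ₀ = arccos 0.340 = 70.1°.
A waning Moon lies in 180°–360°, so θ = 360° − 70.1° = 289.9°.

290°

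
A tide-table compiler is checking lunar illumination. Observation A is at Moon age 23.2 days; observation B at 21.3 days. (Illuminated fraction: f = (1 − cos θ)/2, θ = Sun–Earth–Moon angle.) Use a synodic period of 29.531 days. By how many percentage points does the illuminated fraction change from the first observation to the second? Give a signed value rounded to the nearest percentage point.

θ₁ = 360° × 23.2/29.531 = 282.8°, f₁ = (1 − cos θ₁)/2 = 0.389.
θ₂ = 360° × 21.3/29.531 = 259.7°, f₂ = (1 − cos θ₂)/2 = 0.590.
Change = f₂ − f₁ = +0.201 → +20 percentage points.

+20 percentage points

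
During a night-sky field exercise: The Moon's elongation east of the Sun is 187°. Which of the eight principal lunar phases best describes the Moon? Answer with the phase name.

full moon

187° lies in the full moon sector of the 8-phase cycle.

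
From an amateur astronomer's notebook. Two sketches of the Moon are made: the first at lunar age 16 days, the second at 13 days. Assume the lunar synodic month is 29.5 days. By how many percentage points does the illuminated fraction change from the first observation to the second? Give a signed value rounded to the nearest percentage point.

θ₁ = 360° × 16/29.5 = 195.3°, f₁ = (1 − cos θ₁)/2 = 0.982.
θ₂ = 360° × 13/29.5 = 158.6°, f₂ = (1 − cos θ₂)/2 = 0.966.
Change = f₂ − f₁ = -0.017 → -2 percentage points.

-2 percentage points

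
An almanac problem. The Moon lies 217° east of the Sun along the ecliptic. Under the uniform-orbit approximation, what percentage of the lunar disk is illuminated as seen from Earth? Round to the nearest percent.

cos 217° = (-0.799), so f = (1 − (-0.799))/2 = 0.899, i.e. 90%.

90%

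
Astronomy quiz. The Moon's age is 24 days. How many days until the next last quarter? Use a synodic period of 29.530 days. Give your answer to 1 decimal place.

Last quarter is 0.75 of the way through the cycle: age 0.75 × 29.530 = 22.148 d.
Already past this cycle's last quarter; the next is at 22.148 + 29.530 = 51.678 d, so 51.678 − 24 = 27.678 days.

27.7 days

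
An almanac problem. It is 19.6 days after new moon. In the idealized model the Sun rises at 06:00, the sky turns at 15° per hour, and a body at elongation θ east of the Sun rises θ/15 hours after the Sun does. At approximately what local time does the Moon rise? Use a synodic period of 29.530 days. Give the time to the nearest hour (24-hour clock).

22:00

The Moon has covered 19.6/29.530 of its cycle, so θ ≈ 360° × 19.6/29.530 = 238.9°.
The Moon trails the Sun by θ/15 = 238.9/15 ≈ 15.93 hours.
06:00 + 15.93 h ≈ 21:56 → 22:00 to the nearest hour.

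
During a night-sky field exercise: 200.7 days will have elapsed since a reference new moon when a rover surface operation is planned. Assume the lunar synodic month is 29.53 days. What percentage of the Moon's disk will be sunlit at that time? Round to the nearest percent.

Reduce mod P: 200.7 − 6×29.53 = 23.52 d into the current lunation.
The Moon has covered 23.52/29.53 of its cycle, so θ ≈ 360° × 23.52/29.53 = 286.7°.
Illuminated fraction = (1 − cos 286.7°)/2 = (1 − 0.288)/2 ≈ 0.356, so 36%.

36%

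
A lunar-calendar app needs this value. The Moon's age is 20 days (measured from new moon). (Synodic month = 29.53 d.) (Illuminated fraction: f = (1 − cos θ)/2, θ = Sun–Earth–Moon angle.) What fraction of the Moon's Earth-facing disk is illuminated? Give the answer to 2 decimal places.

The Moon has covered 20/29.53 of its cycle, so θ ≈ 360° × 20/29.53 = 243.8°.
With cos θ = (-0.441), the lit fraction is (1 − (-0.441))/2 ≈ 0.721.

0.72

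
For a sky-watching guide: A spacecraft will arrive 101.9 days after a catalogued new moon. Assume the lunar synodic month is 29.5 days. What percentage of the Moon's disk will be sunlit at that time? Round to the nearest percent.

Reduce mod P: 101.9 − 3×29.5 = 13.40 d into the current lunation.
Phase angle: θ = 360°·(13.40 d)/(29.5 d) = 163.5°.
Illuminated fraction = (1 − cos 163.5°)/2 = (1 − (-0.959))/2 ≈ 0.979, so 98%.

98%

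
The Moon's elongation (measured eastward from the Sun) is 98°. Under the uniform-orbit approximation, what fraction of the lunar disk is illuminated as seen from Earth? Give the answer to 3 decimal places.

0.570

Half-versine of 98°: (1 − (-0.139))/2 = 0.570.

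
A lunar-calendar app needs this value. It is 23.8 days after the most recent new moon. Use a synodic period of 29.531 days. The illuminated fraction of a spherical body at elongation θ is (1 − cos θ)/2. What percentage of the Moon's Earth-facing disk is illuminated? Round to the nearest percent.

33%

Phase angle: θ = 360°·(23.8 d)/(29.531 d) = 290.1°.
With cos θ = 0.344, the lit fraction is (1 − 0.344)/2 ≈ 0.328, so 33%.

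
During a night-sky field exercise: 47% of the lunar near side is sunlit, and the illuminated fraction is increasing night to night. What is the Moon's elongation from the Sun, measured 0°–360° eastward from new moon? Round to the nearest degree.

87°

Invert f = (1 − cos θ)/2 to get cos θ = 1 − 2(0.47) = 0.060, hence θ₀ = arccos 0.060 = 86.6°.
Before full moon the principal value applies: θ = 86.6°.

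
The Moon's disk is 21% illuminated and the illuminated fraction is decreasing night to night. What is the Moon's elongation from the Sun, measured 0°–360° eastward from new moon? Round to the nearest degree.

Invert f = (1 − cos θ)/2 to get cos θ = 1 − 2(0.21) = 0.580, hence θ₀ = arccos 0.580 = 54.5°.
Waning ⇒ past full, so θ = 360° − 54.5° = 305.5°.

305°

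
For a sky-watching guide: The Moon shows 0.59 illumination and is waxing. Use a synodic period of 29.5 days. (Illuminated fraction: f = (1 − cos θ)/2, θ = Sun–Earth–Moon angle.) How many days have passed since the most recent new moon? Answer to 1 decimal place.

Invert f = (1 − cos θ)/2 to get cos θ = 1 − 2(0.59) = -0.180, hence θ₀ = arccos -0.180 = 100.4°.
The Moon is waxing (0°–180°), so θ = 100.4° directly.
Age = 29.5 × 100.4°/360° ≈ 8.22 days.

8.2 days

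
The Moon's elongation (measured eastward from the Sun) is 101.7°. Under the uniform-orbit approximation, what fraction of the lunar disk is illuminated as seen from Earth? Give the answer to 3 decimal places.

0.601

cos 101.7° = (-0.203), so f = (1 − (-0.203))/2 = 0.601.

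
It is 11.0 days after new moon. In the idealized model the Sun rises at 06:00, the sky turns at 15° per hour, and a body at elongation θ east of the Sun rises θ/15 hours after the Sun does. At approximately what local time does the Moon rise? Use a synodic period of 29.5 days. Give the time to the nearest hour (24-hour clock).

The Moon has covered 11.0/29.5 of its cycle, so θ ≈ 360° × 11.0/29.5 = 134.2°.
The Moon trails the Sun by θ/15 = 134.2/15 ≈ 8.95 hours.
06:00 + 8.95 h ≈ 14:57 → 15:00 to the nearest hour.

15:00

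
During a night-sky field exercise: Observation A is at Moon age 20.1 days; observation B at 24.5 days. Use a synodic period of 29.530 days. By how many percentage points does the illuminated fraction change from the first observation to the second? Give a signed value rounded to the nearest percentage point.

θ₁ = 360° × 20.1/29.530 = 245.0°, f₁ = (1 − cos θ₁)/2 = 0.711.
θ₂ = 360° × 24.5/29.530 = 298.7°, f₂ = (1 − cos θ₂)/2 = 0.260.
Change = f₂ − f₁ = -0.451 → -45 percentage points.

-45 percentage points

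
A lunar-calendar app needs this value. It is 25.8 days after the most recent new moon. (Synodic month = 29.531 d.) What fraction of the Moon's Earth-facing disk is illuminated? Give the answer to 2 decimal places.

Phase angle: θ = 360°·(25.8 d)/(29.531 d) = 314.5°.
cos 314.5° = 0.701, so f = (1 − 0.701)/2 = 0.149.

0.15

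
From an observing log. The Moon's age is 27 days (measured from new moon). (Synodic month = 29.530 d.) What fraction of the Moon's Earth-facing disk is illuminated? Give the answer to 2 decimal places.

0.07

The Moon has covered 27/29.530 of its cycle, so θ ≈ 360° × 27/29.530 = 329.2°.
cos 329.2° = 0.859, so f = (1 − 0.859)/2 = 0.071.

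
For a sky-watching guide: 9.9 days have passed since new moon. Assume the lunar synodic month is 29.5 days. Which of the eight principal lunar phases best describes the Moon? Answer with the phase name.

waxing gibbous

At 9.9/29.5 of the cycle, θ ≈ 121° — the waxing gibbous range.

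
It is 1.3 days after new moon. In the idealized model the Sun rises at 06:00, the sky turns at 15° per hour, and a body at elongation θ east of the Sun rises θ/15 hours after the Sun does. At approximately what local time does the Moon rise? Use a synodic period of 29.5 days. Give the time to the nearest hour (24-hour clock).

Phase angle: θ = 360°·(1.3 d)/(29.5 d) = 15.9°.
The Moon trails the Sun by θ/15 = 15.9/15 ≈ 1.06 hours.
06:00 + 1.06 h ≈ 07:03 → 07:00 to the nearest hour.

07:00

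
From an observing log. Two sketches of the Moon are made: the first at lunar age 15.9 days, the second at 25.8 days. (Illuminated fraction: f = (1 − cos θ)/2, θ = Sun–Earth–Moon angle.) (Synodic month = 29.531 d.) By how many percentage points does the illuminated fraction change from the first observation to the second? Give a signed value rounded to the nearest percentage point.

-84 pp

First observation: θ = 360°·15.9/29.531 = 193.8°, so f = 0.986.
Second observation: θ = 314.5°, f = 0.149.
Δf = 0.149 − 0.986 = -0.836, i.e. -84 pp.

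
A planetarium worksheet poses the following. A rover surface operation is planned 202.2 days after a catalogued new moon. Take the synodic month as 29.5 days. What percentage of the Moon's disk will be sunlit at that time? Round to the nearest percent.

20%

202.2 d spans 6 complete synodic months (6 × 29.5 = 177.00 d) plus 25.20 d.
Elongation θ = 360° × 25.20/29.5 ≈ 307.5°.
Illuminated fraction = (1 − cos 307.5°)/2 = (1 − 0.609)/2 ≈ 0.195, so 20%.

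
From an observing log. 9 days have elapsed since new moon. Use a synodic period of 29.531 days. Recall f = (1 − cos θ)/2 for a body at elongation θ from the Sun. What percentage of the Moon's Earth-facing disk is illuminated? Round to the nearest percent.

67%

Elongation θ = 360° × 9/29.531 ≈ 109.7°.
cos 109.7° = (-0.337), so f = (1 − (-0.337))/2 = 0.669, so 67%.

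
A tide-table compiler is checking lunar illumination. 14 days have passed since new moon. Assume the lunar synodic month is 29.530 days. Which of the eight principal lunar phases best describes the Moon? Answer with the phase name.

full moon

θ ≈ 360° × 14/29.530 = 171°, which falls in the full moon sector.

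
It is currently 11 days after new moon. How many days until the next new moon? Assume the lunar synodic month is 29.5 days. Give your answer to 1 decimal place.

18.5 days

The next new moon completes the synodic month: 29.5 − 11 = 18.500 days.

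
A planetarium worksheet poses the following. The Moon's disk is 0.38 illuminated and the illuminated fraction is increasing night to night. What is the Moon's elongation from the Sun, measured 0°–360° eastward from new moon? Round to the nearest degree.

76°

cos θ = 1 − 2f = 0.240, giving a principal value of 76.1°.
Before full moon the principal value applies: θ = 76.1°.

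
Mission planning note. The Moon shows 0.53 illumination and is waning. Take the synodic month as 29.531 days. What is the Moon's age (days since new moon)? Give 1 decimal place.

21.9 days

From f = (1 − cos θ)/2: cos θ = 1 − 2×0.53 = -0.060; arccos → 93.4°.
Since the Moon is past full (waning), take the reflex angle: θ = 360° − 93.4° = 266.6°.
Age = 29.531 × 266.6°/360° ≈ 21.87 days.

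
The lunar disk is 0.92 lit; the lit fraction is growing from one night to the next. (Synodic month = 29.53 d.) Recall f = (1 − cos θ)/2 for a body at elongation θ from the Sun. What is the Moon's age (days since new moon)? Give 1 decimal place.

12.1 days

From f = (1 − cos θ)/2: cos θ = 1 − 2×0.92 = -0.840; arccos → 147.1°.
Before full moon the principal value applies: θ = 147.1°.
Age = 29.53 × 147.1°/360° ≈ 12.07 days.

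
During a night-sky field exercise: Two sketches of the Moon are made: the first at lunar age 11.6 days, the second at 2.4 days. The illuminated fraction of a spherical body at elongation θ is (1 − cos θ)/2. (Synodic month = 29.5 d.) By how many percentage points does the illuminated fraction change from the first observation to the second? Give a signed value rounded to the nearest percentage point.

First observation: θ = 360°·11.6/29.5 = 141.6°, so f = 0.892.
Second observation: θ = 29.3°, f = 0.064.
Δf = 0.064 − 0.892 = -0.828, i.e. -83 pp.

-83 percentage points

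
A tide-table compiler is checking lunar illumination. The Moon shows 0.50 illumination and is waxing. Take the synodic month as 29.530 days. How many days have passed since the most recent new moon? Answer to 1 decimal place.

7.4 days

From f = (1 − cos θ)/2: cos θ = 1 − 2×0.50 = 0.000; arccos → 90.0°.
Before full moon the principal value applies: θ = 90.0°.
Age = 29.530 × 90.0°/360° ≈ 7.38 days.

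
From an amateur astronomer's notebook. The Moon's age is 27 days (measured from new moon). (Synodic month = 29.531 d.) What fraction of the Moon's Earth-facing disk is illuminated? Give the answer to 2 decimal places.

0.07

Phase angle: θ = 360°·(27 d)/(29.531 d) = 329.1°.
Illuminated fraction = (1 − cos 329.1°)/2 = (1 − 0.858)/2 ≈ 0.071.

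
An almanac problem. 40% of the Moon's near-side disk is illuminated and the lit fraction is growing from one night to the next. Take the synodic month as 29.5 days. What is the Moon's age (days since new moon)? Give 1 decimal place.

cos θ = 1 − 2f = 0.200, giving a principal value of 78.5°.
Waxing ⇒ before full, so θ = 78.5°.
That fraction of the synodic month is 78.5/360 × 29.5 d ≈ 6.43 d.

6.4 days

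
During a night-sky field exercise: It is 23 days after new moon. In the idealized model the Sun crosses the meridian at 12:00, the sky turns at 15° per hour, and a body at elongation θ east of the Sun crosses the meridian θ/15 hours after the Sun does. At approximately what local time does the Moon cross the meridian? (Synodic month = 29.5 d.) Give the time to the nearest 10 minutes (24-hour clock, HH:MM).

The Moon has covered 23/29.5 of its cycle, so θ ≈ 360° × 23/29.5 = 280.7°.
At 15° of sky rotation per hour, 280.7° corresponds to a 18.71 h lag.
12:00 + 18.712 h ≈ 06:43 → 06:40 to the nearest ten minutes.

06:40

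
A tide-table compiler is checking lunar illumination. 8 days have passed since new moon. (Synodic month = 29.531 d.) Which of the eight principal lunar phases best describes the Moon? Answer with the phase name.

At 8/29.531 of the cycle, θ ≈ 98° — the first quarter range.

first quarter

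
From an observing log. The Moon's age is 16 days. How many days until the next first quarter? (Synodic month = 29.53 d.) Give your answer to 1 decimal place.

First quarter occurs at elongation 90°, i.e. at age 29.53 × 90/360 = 7.383 d.
This lunation's first quarter (7.383 d) has passed, so add one period: 36.913 − 16 = 20.913 days.

20.9 days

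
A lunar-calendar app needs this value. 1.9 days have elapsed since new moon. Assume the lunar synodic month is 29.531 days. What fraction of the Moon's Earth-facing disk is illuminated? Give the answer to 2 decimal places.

0.04

The Moon has covered 1.9/29.531 of its cycle, so θ ≈ 360° × 1.9/29.531 = 23.2°.
With cos θ = 0.919, the lit fraction is (1 − 0.919)/2 ≈ 0.040.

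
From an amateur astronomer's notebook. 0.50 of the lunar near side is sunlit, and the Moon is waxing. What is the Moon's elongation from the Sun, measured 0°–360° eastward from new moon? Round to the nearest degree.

90°

cos θ = 1 − 2f = 0.000, giving a principal value of 90.0°.
Waxing ⇒ before full, so θ = 90.0°.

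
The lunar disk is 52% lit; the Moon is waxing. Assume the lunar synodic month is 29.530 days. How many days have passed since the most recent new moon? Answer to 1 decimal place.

7.6 days

From f = (1 − cos θ)/2: cos θ = 1 − 2×0.52 = -0.040; arccos → 92.3°.
Waxing ⇒ before full, so θ = 92.3°.
That fraction of the synodic month is 92.3/360 × 29.530 d ≈ 7.57 d.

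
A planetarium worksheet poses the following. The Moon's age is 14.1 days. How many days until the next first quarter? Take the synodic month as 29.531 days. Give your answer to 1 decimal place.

22.8 days

First quarter occurs at elongation 90°, i.e. at age 29.531 × 90/360 = 7.383 d.
This lunation's first quarter (7.383 d) has passed, so add one period: 36.914 − 14.1 = 22.814 days.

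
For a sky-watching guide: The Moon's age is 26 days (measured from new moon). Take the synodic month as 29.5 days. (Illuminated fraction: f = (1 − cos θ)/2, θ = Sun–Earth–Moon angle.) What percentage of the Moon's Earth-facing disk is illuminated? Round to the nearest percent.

13%

Phase angle: θ = 360°·(26 d)/(29.5 d) = 317.3°.
Illuminated fraction = (1 − cos 317.3°)/2 = (1 − 0.735)/2 ≈ 0.133, so 13%.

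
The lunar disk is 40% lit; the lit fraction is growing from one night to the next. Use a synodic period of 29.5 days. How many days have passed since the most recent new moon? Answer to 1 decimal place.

From f = (1 − cos θ)/2: cos θ = 1 − 2×0.40 = 0.200; arccos → 78.5°.
Waxing ⇒ before full, so θ = 78.5°.
Age = 29.5 × 78.5°/360° ≈ 6.43 days.

6.4 days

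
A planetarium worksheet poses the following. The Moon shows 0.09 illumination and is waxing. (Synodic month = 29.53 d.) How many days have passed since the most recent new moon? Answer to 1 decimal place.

2.9 days

Invert f = (1 − cos θ)/2 to get cos θ = 1 − 2(0.09) = 0.820, hence θ₀ = arccos 0.820 = 34.9°.
Waxing ⇒ before full, so θ = 34.9°.
That fraction of the synodic month is 34.9/360 × 29.53 d ≈ 2.86 d.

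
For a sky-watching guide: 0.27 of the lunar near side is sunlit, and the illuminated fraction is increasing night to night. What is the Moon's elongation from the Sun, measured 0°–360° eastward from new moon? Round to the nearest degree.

cos θ = 1 − 2f = 0.460, giving a principal value of 62.6°.
Waxing ⇒ before full, so θ = 62.6°.

63°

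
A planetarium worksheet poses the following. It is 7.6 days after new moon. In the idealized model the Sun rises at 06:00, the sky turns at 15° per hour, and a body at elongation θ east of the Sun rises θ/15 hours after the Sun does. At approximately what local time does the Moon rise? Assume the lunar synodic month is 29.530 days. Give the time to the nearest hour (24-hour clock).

The Moon has covered 7.6/29.530 of its cycle, so θ ≈ 360° × 7.6/29.530 = 92.7°.
The Moon trails the Sun by θ/15 = 92.7/15 ≈ 6.18 hours.
06:00 + 6.18 h ≈ 12:11 → 12:00 to the nearest hour.

12:00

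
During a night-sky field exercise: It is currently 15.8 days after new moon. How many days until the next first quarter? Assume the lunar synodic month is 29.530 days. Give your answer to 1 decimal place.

First quarter is 0.25 of the way through the cycle: age 0.25 × 29.530 = 7.383 d.
Already past this cycle's first quarter; the next is at 7.383 + 29.530 = 36.913 d, so 36.913 − 15.8 = 21.113 days.

21.1 days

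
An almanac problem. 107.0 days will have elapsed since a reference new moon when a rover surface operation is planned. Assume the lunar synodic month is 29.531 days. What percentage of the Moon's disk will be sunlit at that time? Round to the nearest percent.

Reduce mod P: 107.0 − 3×29.531 = 18.41 d into the current lunation.
Phase angle: θ = 360°·(18.41 d)/(29.531 d) = 224.4°.
cos 224.4° = (-0.715), so f = (1 − (-0.715))/2 = 0.857, so 86%.

86%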